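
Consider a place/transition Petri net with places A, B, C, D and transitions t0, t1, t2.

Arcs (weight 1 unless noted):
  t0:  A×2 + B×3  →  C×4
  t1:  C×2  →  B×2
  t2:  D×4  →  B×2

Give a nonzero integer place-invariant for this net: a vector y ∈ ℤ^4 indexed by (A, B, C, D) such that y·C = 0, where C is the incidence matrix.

y = (A:1, B:2, C:2, D:1)

Incidence matrix C (rows=places, cols=transitions):
       t0   t1   t2
    A  -2    0    0
    B  -3    2    2
    C   4   -2    0
    D   0    0   -4

Candidate y = [1, 2, 2, 1]; check y·C column-wise:
  col t0: 1·-2 + 2·-3 + 2·4 + 1·0 = 0
  col t1: 1·0 + 2·2 + 2·-2 + 1·0 = 0
  col t2: 1·0 + 2·2 + 2·0 + 1·-4 = 0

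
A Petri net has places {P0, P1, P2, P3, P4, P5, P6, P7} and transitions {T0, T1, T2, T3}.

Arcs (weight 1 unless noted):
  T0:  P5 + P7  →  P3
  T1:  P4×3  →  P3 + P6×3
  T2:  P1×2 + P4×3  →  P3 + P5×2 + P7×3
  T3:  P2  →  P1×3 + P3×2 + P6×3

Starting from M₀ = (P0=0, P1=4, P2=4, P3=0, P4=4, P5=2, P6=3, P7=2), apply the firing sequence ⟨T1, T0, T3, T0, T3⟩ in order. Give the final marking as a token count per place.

step 1: fire T1:  (P0=0, P1=4, P2=4, P3=0, P4=4, P5=2, P6=3, P7=2) → (P0=0, P1=4, P2=4, P3=1, P4=1, P5=2, P6=6, P7=2)
step 2: fire T0:  (P0=0, P1=4, P2=4, P3=1, P4=1, P5=2, P6=6, P7=2) → (P0=0, P1=4, P2=4, P3=2, P4=1, P5=1, P6=6, P7=1)
step 3: fire T3:  (P0=0, P1=4, P2=4, P3=2, P4=1, P5=1, P6=6, P7=1) → (P0=0, P1=7, P2=3, P3=4, P4=1, P5=1, P6=9, P7=1)
step 4: fire T0:  (P0=0, P1=7, P2=3, P3=4, P4=1, P5=1, P6=9, P7=1) → (P0=0, P1=7, P2=3, P3=5, P4=1, P5=0, P6=9, P7=0)
step 5: fire T3:  (P0=0, P1=7, P2=3, P3=5, P4=1, P5=0, P6=9, P7=0) → (P0=0, P1=10, P2=2, P3=7, P4=1, P5=0, P6=12, P7=0)

(P0=0, P1=10, P2=2, P3=7, P4=1, P5=0, P6=12, P7=0)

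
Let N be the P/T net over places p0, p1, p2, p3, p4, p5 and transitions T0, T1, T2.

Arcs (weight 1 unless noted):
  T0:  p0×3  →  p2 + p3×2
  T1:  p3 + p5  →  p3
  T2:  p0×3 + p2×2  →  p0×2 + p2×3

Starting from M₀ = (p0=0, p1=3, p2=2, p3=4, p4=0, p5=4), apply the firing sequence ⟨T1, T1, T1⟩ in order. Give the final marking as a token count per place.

step 1: fire T1:  (p0=0, p1=3, p2=2, p3=4, p4=0, p5=4) → (p0=0, p1=3, p2=2, p3=4, p4=0, p5=3)
step 2: fire T1:  (p0=0, p1=3, p2=2, p3=4, p4=0, p5=3) → (p0=0, p1=3, p2=2, p3=4, p4=0, p5=2)
step 3: fire T1:  (p0=0, p1=3, p2=2, p3=4, p4=0, p5=2) → (p0=0, p1=3, p2=2, p3=4, p4=0, p5=1)

(p0=0, p1=3, p2=2, p3=4, p4=0, p5=1)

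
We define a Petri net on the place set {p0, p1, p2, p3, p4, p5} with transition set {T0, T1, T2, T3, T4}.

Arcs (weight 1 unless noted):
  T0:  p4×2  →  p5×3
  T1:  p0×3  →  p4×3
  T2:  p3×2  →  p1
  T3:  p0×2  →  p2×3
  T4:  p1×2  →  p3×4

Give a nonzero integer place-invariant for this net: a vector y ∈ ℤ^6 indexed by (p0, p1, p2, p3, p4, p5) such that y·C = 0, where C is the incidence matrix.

y = (p0:0, p1:2, p2:0, p3:1, p4:0, p5:0)

Incidence matrix C (rows=places, cols=transitions):
       T0   T1   T2   T3   T4
   p0   0   -3    0   -2    0
   p1   0    0    1    0   -2
   p2   0    0    0    3    0
   p3   0    0   -2    0    4
   p4  -2    3    0    0    0
   p5   3    0    0    0    0

Candidate y = [0, 2, 0, 1, 0, 0]; check y·C column-wise:
  col T0: 2·0 + 1·0 + 0·-2 + 0·3 = 0
  col T1: 0·-3 + 2·0 + 1·0 + 0·3 = 0
  col T2: 2·1 + 1·-2 = 0
  col T3: 0·-2 + 2·0 + 0·3 + 1·0 = 0
  col T4: 2·-2 + 1·4 = 0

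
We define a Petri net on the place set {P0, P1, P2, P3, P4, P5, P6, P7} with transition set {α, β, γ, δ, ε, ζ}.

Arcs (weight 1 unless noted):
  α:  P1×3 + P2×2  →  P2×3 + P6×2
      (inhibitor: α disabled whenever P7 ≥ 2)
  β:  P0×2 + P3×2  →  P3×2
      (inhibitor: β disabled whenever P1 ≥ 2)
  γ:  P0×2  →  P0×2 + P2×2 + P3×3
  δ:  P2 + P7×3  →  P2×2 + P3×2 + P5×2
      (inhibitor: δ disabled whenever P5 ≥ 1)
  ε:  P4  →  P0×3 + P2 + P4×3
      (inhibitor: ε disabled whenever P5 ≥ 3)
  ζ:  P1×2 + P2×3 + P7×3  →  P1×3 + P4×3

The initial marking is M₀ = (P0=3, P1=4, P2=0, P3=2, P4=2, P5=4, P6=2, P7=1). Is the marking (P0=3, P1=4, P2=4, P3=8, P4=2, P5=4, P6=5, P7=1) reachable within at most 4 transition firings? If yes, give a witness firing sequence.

depth 0: 1 marking
depth 1: 2 markings reached so far
depth 2: 4 markings reached so far
depth 3: 7 markings reached so far
depth 4: 10 markings reached so far
target is not among the 10 markings reachable within 4 steps

NO — not reachable within 4 firings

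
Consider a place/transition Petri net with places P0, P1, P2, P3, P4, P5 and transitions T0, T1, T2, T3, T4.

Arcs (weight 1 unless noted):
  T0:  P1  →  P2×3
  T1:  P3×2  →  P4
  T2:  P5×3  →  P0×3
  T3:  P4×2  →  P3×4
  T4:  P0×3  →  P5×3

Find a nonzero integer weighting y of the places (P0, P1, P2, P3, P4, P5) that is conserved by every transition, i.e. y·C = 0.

y = (P0:0, P1:3, P2:1, P3:0, P4:0, P5:0)

Incidence matrix C (rows=places, cols=transitions):
       T0   T1   T2   T3   T4
   P0   0    0    3    0   -3
   P1  -1    0    0    0    0
   P2   3    0    0    0    0
   P3   0   -2    0    4    0
   P4   0    1    0   -2    0
   P5   0    0   -3    0    3

Candidate y = [0, 3, 1, 0, 0, 0]; check y·C column-wise:
  col T0: 3·-1 + 1·3 = 0
  col T1: 3·0 + 1·0 + 0·-2 + 0·1 = 0
  col T2: 0·3 + 3·0 + 1·0 + 0·-3 = 0
  col T3: 3·0 + 1·0 + 0·4 + 0·-2 = 0
  col T4: 0·-3 + 3·0 + 1·0 + 0·3 = 0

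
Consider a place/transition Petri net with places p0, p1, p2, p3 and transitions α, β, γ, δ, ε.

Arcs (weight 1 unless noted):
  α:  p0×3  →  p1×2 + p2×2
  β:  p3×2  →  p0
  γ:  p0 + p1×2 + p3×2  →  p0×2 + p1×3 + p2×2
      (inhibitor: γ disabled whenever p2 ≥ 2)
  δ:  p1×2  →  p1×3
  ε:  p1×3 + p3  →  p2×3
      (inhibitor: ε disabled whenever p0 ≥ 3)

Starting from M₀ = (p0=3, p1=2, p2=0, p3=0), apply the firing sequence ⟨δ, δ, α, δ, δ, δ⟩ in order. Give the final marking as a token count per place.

(p0=0, p1=9, p2=2, p3=0)

step 1: fire δ:  (p0=3, p1=2, p2=0, p3=0) → (p0=3, p1=3, p2=0, p3=0)
step 2: fire δ:  (p0=3, p1=3, p2=0, p3=0) → (p0=3, p1=4, p2=0, p3=0)
step 3: fire α:  (p0=3, p1=4, p2=0, p3=0) → (p0=0, p1=6, p2=2, p3=0)
step 4: fire δ:  (p0=0, p1=6, p2=2, p3=0) → (p0=0, p1=7, p2=2, p3=0)
step 5: fire δ:  (p0=0, p1=7, p2=2, p3=0) → (p0=0, p1=8, p2=2, p3=0)
step 6: fire δ:  (p0=0, p1=8, p2=2, p3=0) → (p0=0, p1=9, p2=2, p3=0)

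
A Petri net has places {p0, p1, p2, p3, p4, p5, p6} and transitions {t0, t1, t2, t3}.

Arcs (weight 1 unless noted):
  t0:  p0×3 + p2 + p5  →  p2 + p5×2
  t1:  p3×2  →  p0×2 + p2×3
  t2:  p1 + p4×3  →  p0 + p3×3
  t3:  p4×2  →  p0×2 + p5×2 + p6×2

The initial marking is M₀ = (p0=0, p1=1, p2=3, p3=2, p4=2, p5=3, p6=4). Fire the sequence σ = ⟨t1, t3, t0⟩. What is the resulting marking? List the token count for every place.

step 1: fire t1:  (p0=0, p1=1, p2=3, p3=2, p4=2, p5=3, p6=4) → (p0=2, p1=1, p2=6, p3=0, p4=2, p5=3, p6=4)
step 2: fire t3:  (p0=2, p1=1, p2=6, p3=0, p4=2, p5=3, p6=4) → (p0=4, p1=1, p2=6, p3=0, p4=0, p5=5, p6=6)
step 3: fire t0:  (p0=4, p1=1, p2=6, p3=0, p4=0, p5=5, p6=6) → (p0=1, p1=1, p2=6, p3=0, p4=0, p5=6, p6=6)

(p0=1, p1=1, p2=6, p3=0, p4=0, p5=6, p6=6)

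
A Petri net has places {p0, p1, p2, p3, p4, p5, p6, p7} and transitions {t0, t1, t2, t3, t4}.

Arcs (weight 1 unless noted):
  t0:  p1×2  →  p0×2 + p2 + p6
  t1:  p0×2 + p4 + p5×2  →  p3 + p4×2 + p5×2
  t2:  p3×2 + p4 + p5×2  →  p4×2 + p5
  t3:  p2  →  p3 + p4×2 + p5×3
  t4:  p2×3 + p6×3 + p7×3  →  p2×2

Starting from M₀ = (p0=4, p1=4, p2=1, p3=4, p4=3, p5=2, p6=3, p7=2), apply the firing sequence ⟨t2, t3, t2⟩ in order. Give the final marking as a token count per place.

step 1: fire t2:  (p0=4, p1=4, p2=1, p3=4, p4=3, p5=2, p6=3, p7=2) → (p0=4, p1=4, p2=1, p3=2, p4=4, p5=1, p6=3, p7=2)
step 2: fire t3:  (p0=4, p1=4, p2=1, p3=2, p4=4, p5=1, p6=3, p7=2) → (p0=4, p1=4, p2=0, p3=3, p4=6, p5=4, p6=3, p7=2)
step 3: fire t2:  (p0=4, p1=4, p2=0, p3=3, p4=6, p5=4, p6=3, p7=2) → (p0=4, p1=4, p2=0, p3=1, p4=7, p5=3, p6=3, p7=2)

(p0=4, p1=4, p2=0, p3=1, p4=7, p5=3, p6=3, p7=2)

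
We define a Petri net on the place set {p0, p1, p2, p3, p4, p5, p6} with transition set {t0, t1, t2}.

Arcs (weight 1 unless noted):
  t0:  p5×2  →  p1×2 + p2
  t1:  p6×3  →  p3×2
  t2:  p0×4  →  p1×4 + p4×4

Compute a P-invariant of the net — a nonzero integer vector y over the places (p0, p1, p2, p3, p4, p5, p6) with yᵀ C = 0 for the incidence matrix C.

Incidence matrix C (rows=places, cols=transitions):
       t0   t1   t2
   p0   0    0   -4
   p1   2    0    4
   p2   1    0    0
   p3   0    2    0
   p4   0    0    4
   p5  -2    0    0
   p6   0   -3    0

Candidate y = [1, 1, -2, 0, 0, 0, 0]; check y·C column-wise:
  col t0: 1·0 + 1·2 + -2·1 + 0·-2 = 0
  col t1: 1·0 + 1·0 + -2·0 + 0·2 + 0·-3 = 0
  col t2: 1·-4 + 1·4 + -2·0 + 0·4 = 0

y = (p0:1, p1:1, p2:-2, p3:0, p4:0, p5:0, p6:0)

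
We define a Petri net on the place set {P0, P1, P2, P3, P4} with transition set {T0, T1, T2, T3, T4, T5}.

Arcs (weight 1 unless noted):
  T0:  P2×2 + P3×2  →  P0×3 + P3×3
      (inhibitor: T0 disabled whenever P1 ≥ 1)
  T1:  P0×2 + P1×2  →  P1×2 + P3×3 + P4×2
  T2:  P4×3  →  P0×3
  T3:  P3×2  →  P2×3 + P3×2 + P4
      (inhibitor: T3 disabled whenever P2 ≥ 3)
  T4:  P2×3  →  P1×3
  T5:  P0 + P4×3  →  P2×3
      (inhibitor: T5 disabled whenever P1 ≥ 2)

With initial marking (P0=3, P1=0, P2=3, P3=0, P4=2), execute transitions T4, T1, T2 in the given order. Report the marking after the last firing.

(P0=4, P1=3, P2=0, P3=3, P4=1)

step 1: fire T4:  (P0=3, P1=0, P2=3, P3=0, P4=2) → (P0=3, P1=3, P2=0, P3=0, P4=2)
step 2: fire T1:  (P0=3, P1=3, P2=0, P3=0, P4=2) → (P0=1, P1=3, P2=0, P3=3, P4=4)
step 3: fire T2:  (P0=1, P1=3, P2=0, P3=3, P4=4) → (P0=4, P1=3, P2=0, P3=3, P4=1)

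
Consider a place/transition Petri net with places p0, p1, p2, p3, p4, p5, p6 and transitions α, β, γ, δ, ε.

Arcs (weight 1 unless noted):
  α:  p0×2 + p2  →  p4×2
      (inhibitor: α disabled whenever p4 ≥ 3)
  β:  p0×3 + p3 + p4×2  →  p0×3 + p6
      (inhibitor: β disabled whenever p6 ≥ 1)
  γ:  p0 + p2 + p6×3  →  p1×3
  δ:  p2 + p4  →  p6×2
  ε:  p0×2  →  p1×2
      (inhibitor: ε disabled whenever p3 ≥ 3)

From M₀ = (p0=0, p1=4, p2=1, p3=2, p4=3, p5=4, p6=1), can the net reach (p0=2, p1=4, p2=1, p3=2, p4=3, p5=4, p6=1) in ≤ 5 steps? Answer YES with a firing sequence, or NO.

NO — not reachable within 5 firings

depth 0: 1 marking
depth 1: 2 markings reached so far
depth 2: 2 markings reached so far
(frontier empty at depth 2; search complete)
target is not among the 2 markings reachable within 5 steps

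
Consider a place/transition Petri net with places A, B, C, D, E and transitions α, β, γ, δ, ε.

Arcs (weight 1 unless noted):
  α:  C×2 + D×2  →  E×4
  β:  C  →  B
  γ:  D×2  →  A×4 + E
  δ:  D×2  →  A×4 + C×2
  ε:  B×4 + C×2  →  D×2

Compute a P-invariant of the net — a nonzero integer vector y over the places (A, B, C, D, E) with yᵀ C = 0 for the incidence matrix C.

Incidence matrix C (rows=places, cols=transitions):
        α    β    γ    δ    ε
    A   0    0    4    4    0
    B   0    1    0    0   -4
    C  -2   -1    0    2   -2
    D  -2    0   -2   -2    2
    E   4    0    1    0    0

Candidate y = [1, 1, 1, 3, 2]; check y·C column-wise:
  col α: 1·0 + 1·0 + 1·-2 + 3·-2 + 2·4 = 0
  col β: 1·0 + 1·1 + 1·-1 + 3·0 + 2·0 = 0
  col γ: 1·4 + 1·0 + 1·0 + 3·-2 + 2·1 = 0
  col δ: 1·4 + 1·0 + 1·2 + 3·-2 + 2·0 = 0
  col ε: 1·0 + 1·-4 + 1·-2 + 3·2 + 2·0 = 0

y = (A:1, B:1, C:1, D:3, E:2)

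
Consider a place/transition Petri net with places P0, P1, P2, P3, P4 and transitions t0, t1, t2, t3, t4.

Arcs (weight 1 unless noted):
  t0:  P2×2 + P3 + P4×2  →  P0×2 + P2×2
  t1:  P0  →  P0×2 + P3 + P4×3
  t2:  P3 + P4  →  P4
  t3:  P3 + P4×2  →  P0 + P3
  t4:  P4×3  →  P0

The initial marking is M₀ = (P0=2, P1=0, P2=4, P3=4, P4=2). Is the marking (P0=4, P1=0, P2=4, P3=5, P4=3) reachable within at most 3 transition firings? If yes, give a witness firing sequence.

step 1: fire t1:  (P0=2, P1=0, P2=4, P3=4, P4=2) → (P0=3, P1=0, P2=4, P3=5, P4=5)
step 2: fire t3:  (P0=3, P1=0, P2=4, P3=5, P4=5) → (P0=4, P1=0, P2=4, P3=5, P4=3)

YES — reachable via ⟨t1, t3⟩ (2 firings)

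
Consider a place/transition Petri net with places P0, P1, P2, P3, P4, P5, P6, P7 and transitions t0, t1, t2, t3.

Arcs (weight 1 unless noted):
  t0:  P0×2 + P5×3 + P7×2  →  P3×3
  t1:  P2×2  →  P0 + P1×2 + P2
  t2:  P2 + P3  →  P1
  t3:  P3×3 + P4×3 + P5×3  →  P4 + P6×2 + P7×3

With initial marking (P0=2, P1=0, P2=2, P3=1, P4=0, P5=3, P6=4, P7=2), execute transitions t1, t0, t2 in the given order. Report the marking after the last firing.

step 1: fire t1:  (P0=2, P1=0, P2=2, P3=1, P4=0, P5=3, P6=4, P7=2) → (P0=3, P1=2, P2=1, P3=1, P4=0, P5=3, P6=4, P7=2)
step 2: fire t0:  (P0=3, P1=2, P2=1, P3=1, P4=0, P5=3, P6=4, P7=2) → (P0=1, P1=2, P2=1, P3=4, P4=0, P5=0, P6=4, P7=0)
step 3: fire t2:  (P0=1, P1=2, P2=1, P3=4, P4=0, P5=0, P6=4, P7=0) → (P0=1, P1=3, P2=0, P3=3, P4=0, P5=0, P6=4, P7=0)

(P0=1, P1=3, P2=0, P3=3, P4=0, P5=0, P6=4, P7=0)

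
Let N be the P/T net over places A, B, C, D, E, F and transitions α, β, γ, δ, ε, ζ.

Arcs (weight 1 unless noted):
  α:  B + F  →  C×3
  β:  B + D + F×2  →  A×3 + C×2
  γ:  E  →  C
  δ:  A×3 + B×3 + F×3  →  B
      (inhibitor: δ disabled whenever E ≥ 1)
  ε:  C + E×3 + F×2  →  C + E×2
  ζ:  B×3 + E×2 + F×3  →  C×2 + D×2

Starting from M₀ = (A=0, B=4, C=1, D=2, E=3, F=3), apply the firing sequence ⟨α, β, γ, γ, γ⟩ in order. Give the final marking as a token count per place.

step 1: fire α:  (A=0, B=4, C=1, D=2, E=3, F=3) → (A=0, B=3, C=4, D=2, E=3, F=2)
step 2: fire β:  (A=0, B=3, C=4, D=2, E=3, F=2) → (A=3, B=2, C=6, D=1, E=3, F=0)
step 3: fire γ:  (A=3, B=2, C=6, D=1, E=3, F=0) → (A=3, B=2, C=7, D=1, E=2, F=0)
step 4: fire γ:  (A=3, B=2, C=7, D=1, E=2, F=0) → (A=3, B=2, C=8, D=1, E=1, F=0)
step 5: fire γ:  (A=3, B=2, C=8, D=1, E=1, F=0) → (A=3, B=2, C=9, D=1, E=0, F=0)

(A=3, B=2, C=9, D=1, E=0, F=0)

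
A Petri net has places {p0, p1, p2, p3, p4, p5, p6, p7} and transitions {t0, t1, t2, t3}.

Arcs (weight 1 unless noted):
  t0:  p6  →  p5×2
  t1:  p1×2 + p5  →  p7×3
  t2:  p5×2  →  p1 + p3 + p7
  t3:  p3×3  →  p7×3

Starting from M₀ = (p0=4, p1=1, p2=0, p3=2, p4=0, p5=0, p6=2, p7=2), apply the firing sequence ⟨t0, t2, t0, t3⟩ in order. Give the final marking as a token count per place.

(p0=4, p1=2, p2=0, p3=0, p4=0, p5=2, p6=0, p7=6)

step 1: fire t0:  (p0=4, p1=1, p2=0, p3=2, p4=0, p5=0, p6=2, p7=2) → (p0=4, p1=1, p2=0, p3=2, p4=0, p5=2, p6=1, p7=2)
step 2: fire t2:  (p0=4, p1=1, p2=0, p3=2, p4=0, p5=2, p6=1, p7=2) → (p0=4, p1=2, p2=0, p3=3, p4=0, p5=0, p6=1, p7=3)
step 3: fire t0:  (p0=4, p1=2, p2=0, p3=3, p4=0, p5=0, p6=1, p7=3) → (p0=4, p1=2, p2=0, p3=3, p4=0, p5=2, p6=0, p7=3)
step 4: fire t3:  (p0=4, p1=2, p2=0, p3=3, p4=0, p5=2, p6=0, p7=3) → (p0=4, p1=2, p2=0, p3=0, p4=0, p5=2, p6=0, p7=6)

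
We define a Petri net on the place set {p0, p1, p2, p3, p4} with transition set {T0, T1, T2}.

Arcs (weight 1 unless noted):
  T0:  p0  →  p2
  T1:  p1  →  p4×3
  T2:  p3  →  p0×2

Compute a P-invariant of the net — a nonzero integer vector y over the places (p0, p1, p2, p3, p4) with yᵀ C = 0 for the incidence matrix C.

y = (p0:1, p1:0, p2:1, p3:2, p4:0)

Incidence matrix C (rows=places, cols=transitions):
       T0   T1   T2
   p0  -1    0    2
   p1   0   -1    0
   p2   1    0    0
   p3   0    0   -1
   p4   0    3    0

Candidate y = [1, 0, 1, 2, 0]; check y·C column-wise:
  col T0: 1·-1 + 1·1 + 2·0 = 0
  col T1: 1·0 + 0·-1 + 1·0 + 2·0 + 0·3 = 0
  col T2: 1·2 + 1·0 + 2·-1 = 0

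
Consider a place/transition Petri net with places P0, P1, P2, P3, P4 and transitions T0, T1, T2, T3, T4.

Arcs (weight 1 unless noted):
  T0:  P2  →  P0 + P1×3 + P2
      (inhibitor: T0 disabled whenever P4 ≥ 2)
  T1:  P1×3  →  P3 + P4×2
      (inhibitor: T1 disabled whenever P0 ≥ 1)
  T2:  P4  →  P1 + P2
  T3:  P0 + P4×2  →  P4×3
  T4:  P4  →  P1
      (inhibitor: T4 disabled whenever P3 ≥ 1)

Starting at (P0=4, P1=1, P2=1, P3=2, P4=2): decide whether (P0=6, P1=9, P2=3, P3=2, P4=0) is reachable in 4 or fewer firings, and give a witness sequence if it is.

step 1: fire T2:  (P0=4, P1=1, P2=1, P3=2, P4=2) → (P0=4, P1=2, P2=2, P3=2, P4=1)
step 2: fire T0:  (P0=4, P1=2, P2=2, P3=2, P4=1) → (P0=5, P1=5, P2=2, P3=2, P4=1)
step 3: fire T0:  (P0=5, P1=5, P2=2, P3=2, P4=1) → (P0=6, P1=8, P2=2, P3=2, P4=1)
step 4: fire T2:  (P0=6, P1=8, P2=2, P3=2, P4=1) → (P0=6, P1=9, P2=3, P3=2, P4=0)

YES — reachable via ⟨T2, T0, T0, T2⟩ (4 firings)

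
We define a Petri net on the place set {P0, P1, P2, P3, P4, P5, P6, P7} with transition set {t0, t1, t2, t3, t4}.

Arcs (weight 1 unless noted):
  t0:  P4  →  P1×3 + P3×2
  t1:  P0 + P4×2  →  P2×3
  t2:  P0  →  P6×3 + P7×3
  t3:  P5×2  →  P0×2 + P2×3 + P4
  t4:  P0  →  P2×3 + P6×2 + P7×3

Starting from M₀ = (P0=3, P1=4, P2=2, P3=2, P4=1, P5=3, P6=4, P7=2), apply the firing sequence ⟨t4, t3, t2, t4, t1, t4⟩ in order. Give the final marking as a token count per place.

(P0=0, P1=4, P2=17, P3=2, P4=0, P5=1, P6=13, P7=14)

step 1: fire t4:  (P0=3, P1=4, P2=2, P3=2, P4=1, P5=3, P6=4, P7=2) → (P0=2, P1=4, P2=5, P3=2, P4=1, P5=3, P6=6, P7=5)
step 2: fire t3:  (P0=2, P1=4, P2=5, P3=2, P4=1, P5=3, P6=6, P7=5) → (P0=4, P1=4, P2=8, P3=2, P4=2, P5=1, P6=6, P7=5)
step 3: fire t2:  (P0=4, P1=4, P2=8, P3=2, P4=2, P5=1, P6=6, P7=5) → (P0=3, P1=4, P2=8, P3=2, P4=2, P5=1, P6=9, P7=8)
step 4: fire t4:  (P0=3, P1=4, P2=8, P3=2, P4=2, P5=1, P6=9, P7=8) → (P0=2, P1=4, P2=11, P3=2, P4=2, P5=1, P6=11, P7=11)
step 5: fire t1:  (P0=2, P1=4, P2=11, P3=2, P4=2, P5=1, P6=11, P7=11) → (P0=1, P1=4, P2=14, P3=2, P4=0, P5=1, P6=11, P7=11)
step 6: fire t4:  (P0=1, P1=4, P2=14, P3=2, P4=0, P5=1, P6=11, P7=11) → (P0=0, P1=4, P2=17, P3=2, P4=0, P5=1, P6=13, P7=14)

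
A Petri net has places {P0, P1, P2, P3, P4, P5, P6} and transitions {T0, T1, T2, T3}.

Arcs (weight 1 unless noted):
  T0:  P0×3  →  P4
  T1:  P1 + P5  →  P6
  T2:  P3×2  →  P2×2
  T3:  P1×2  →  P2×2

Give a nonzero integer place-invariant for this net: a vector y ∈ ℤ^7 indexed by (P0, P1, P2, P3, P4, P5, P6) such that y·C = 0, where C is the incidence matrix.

y = (P0:1, P1:0, P2:0, P3:0, P4:3, P5:0, P6:0)

Incidence matrix C (rows=places, cols=transitions):
       T0   T1   T2   T3
   P0  -3    0    0    0
   P1   0   -1    0   -2
   P2   0    0    2    2
   P3   0    0   -2    0
   P4   1    0    0    0
   P5   0   -1    0    0
   P6   0    1    0    0

Candidate y = [1, 0, 0, 0, 3, 0, 0]; check y·C column-wise:
  col T0: 1·-3 + 3·1 = 0
  col T1: 1·0 + 0·-1 + 3·0 + 0·-1 + 0·1 = 0
  col T2: 1·0 + 0·2 + 0·-2 + 3·0 = 0
  col T3: 1·0 + 0·-2 + 0·2 + 3·0 = 0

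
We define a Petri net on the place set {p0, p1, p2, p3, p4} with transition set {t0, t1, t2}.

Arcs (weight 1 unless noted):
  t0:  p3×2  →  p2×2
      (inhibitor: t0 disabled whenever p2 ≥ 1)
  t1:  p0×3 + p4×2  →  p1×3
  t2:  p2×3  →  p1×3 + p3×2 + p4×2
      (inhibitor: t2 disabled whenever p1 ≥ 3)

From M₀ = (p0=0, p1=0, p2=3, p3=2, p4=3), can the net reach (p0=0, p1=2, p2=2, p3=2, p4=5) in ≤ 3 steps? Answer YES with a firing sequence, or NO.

depth 0: 1 marking
depth 1: 2 markings reached so far
depth 2: 3 markings reached so far
depth 3: 3 markings reached so far
(frontier empty at depth 3; search complete)
target is not among the 3 markings reachable within 3 steps

NO — not reachable within 3 firings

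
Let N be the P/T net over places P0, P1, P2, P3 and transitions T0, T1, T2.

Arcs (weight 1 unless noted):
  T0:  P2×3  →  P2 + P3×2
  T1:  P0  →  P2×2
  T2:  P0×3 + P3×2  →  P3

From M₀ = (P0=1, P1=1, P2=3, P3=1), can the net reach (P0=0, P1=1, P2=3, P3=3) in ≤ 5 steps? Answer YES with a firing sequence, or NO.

YES — reachable via ⟨T0, T1⟩ (2 firings)

step 1: fire T0:  (P0=1, P1=1, P2=3, P3=1) → (P0=1, P1=1, P2=1, P3=3)
step 2: fire T1:  (P0=1, P1=1, P2=1, P3=3) → (P0=0, P1=1, P2=3, P3=3)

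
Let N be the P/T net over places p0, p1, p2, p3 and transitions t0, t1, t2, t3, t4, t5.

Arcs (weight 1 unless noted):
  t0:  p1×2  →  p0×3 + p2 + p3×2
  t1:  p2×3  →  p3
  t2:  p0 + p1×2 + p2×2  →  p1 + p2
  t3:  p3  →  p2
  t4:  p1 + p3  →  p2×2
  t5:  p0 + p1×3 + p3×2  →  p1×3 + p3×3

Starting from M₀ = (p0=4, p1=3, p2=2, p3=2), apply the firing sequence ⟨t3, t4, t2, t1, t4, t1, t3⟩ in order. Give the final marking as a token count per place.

step 1: fire t3:  (p0=4, p1=3, p2=2, p3=2) → (p0=4, p1=3, p2=3, p3=1)
step 2: fire t4:  (p0=4, p1=3, p2=3, p3=1) → (p0=4, p1=2, p2=5, p3=0)
step 3: fire t2:  (p0=4, p1=2, p2=5, p3=0) → (p0=3, p1=1, p2=4, p3=0)
step 4: fire t1:  (p0=3, p1=1, p2=4, p3=0) → (p0=3, p1=1, p2=1, p3=1)
step 5: fire t4:  (p0=3, p1=1, p2=1, p3=1) → (p0=3, p1=0, p2=3, p3=0)
step 6: fire t1:  (p0=3, p1=0, p2=3, p3=0) → (p0=3, p1=0, p2=0, p3=1)
step 7: fire t3:  (p0=3, p1=0, p2=0, p3=1) → (p0=3, p1=0, p2=1, p3=0)

(p0=3, p1=0, p2=1, p3=0)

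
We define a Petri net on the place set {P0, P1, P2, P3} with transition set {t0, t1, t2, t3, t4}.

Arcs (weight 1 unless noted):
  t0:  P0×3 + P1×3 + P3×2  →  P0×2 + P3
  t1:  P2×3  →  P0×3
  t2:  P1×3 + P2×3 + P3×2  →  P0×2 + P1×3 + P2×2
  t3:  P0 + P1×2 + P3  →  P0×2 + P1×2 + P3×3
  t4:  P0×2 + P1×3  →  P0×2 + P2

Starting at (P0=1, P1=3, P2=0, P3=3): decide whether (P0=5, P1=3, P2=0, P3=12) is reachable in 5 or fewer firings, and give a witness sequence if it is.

NO — not reachable within 5 firings

depth 0: 1 marking
depth 1: 2 markings reached so far
depth 2: 4 markings reached so far
depth 3: 7 markings reached so far
depth 4: 10 markings reached so far
depth 5: 13 markings reached so far
target is not among the 13 markings reachable within 5 steps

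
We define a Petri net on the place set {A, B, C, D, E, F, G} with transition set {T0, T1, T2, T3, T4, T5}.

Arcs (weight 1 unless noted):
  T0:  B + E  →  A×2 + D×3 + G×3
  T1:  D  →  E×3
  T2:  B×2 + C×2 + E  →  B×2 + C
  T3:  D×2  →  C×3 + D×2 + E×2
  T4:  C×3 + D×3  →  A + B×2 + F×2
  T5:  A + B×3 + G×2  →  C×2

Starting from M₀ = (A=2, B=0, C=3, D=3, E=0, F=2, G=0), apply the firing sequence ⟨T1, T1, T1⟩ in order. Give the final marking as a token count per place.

(A=2, B=0, C=3, D=0, E=9, F=2, G=0)

step 1: fire T1:  (A=2, B=0, C=3, D=3, E=0, F=2, G=0) → (A=2, B=0, C=3, D=2, E=3, F=2, G=0)
step 2: fire T1:  (A=2, B=0, C=3, D=2, E=3, F=2, G=0) → (A=2, B=0, C=3, D=1, E=6, F=2, G=0)
step 3: fire T1:  (A=2, B=0, C=3, D=1, E=6, F=2, G=0) → (A=2, B=0, C=3, D=0, E=9, F=2, G=0)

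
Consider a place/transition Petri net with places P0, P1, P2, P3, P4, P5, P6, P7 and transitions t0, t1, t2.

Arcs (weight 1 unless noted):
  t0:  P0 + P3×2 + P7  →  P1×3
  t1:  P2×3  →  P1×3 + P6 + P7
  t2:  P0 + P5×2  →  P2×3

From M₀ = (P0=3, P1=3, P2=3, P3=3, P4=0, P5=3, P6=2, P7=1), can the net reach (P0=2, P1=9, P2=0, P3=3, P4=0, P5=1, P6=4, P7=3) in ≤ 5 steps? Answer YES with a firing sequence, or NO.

step 1: fire t1:  (P0=3, P1=3, P2=3, P3=3, P4=0, P5=3, P6=2, P7=1) → (P0=3, P1=6, P2=0, P3=3, P4=0, P5=3, P6=3, P7=2)
step 2: fire t2:  (P0=3, P1=6, P2=0, P3=3, P4=0, P5=3, P6=3, P7=2) → (P0=2, P1=6, P2=3, P3=3, P4=0, P5=1, P6=3, P7=2)
step 3: fire t1:  (P0=2, P1=6, P2=3, P3=3, P4=0, P5=1, P6=3, P7=2) → (P0=2, P1=9, P2=0, P3=3, P4=0, P5=1, P6=4, P7=3)

YES — reachable via ⟨t1, t2, t1⟩ (3 firings)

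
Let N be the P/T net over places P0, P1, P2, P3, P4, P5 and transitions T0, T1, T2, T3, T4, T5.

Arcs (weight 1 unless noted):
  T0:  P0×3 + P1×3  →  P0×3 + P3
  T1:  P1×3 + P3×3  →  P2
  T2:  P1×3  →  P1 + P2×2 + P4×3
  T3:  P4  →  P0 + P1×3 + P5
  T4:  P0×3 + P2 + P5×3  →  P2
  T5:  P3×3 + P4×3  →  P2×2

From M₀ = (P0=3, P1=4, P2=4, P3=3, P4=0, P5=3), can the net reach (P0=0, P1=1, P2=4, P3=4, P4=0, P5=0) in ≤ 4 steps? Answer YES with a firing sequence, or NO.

YES — reachable via ⟨T0, T4⟩ (2 firings)

step 1: fire T0:  (P0=3, P1=4, P2=4, P3=3, P4=0, P5=3) → (P0=3, P1=1, P2=4, P3=4, P4=0, P5=3)
step 2: fire T4:  (P0=3, P1=1, P2=4, P3=4, P4=0, P5=3) → (P0=0, P1=1, P2=4, P3=4, P4=0, P5=0)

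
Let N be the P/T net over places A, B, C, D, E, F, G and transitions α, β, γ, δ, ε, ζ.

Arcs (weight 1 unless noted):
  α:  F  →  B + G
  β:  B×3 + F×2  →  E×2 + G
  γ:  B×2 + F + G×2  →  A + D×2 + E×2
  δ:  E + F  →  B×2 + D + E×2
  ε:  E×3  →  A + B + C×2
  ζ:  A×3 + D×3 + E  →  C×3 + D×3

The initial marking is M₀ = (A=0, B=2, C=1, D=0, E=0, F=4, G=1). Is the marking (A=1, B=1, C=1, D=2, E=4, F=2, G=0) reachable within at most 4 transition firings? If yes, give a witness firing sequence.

NO — not reachable within 4 firings

depth 0: 1 marking
depth 1: 2 markings reached so far
depth 2: 5 markings reached so far
depth 3: 10 markings reached so far
depth 4: 16 markings reached so far
target is not among the 16 markings reachable within 4 steps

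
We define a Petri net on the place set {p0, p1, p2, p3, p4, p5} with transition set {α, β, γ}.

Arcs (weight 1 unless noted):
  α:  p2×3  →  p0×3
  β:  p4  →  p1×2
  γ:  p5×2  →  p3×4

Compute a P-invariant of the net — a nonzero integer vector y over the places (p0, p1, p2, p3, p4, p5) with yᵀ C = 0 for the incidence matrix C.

Incidence matrix C (rows=places, cols=transitions):
        α    β    γ
   p0   3    0    0
   p1   0    2    0
   p2  -3    0    0
   p3   0    0    4
   p4   0   -1    0
   p5   0    0   -2

Candidate y = [1, 0, 1, 0, 0, 0]; check y·C column-wise:
  col α: 1·3 + 1·-3 = 0
  col β: 1·0 + 0·2 + 1·0 + 0·-1 = 0
  col γ: 1·0 + 1·0 + 0·4 + 0·-2 = 0

y = (p0:1, p1:0, p2:1, p3:0, p4:0, p5:0)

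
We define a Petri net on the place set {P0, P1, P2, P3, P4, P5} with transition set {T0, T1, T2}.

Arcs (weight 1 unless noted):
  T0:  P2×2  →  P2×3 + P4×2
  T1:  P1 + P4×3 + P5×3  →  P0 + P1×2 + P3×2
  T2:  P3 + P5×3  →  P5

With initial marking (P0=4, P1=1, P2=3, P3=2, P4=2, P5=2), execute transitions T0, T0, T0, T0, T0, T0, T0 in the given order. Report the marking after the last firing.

step 1: fire T0:  (P0=4, P1=1, P2=3, P3=2, P4=2, P5=2) → (P0=4, P1=1, P2=4, P3=2, P4=4, P5=2)
step 2: fire T0:  (P0=4, P1=1, P2=4, P3=2, P4=4, P5=2) → (P0=4, P1=1, P2=5, P3=2, P4=6, P5=2)
step 3: fire T0:  (P0=4, P1=1, P2=5, P3=2, P4=6, P5=2) → (P0=4, P1=1, P2=6, P3=2, P4=8, P5=2)
step 4: fire T0:  (P0=4, P1=1, P2=6, P3=2, P4=8, P5=2) → (P0=4, P1=1, P2=7, P3=2, P4=10, P5=2)
step 5: fire T0:  (P0=4, P1=1, P2=7, P3=2, P4=10, P5=2) → (P0=4, P1=1, P2=8, P3=2, P4=12, P5=2)
step 6: fire T0:  (P0=4, P1=1, P2=8, P3=2, P4=12, P5=2) → (P0=4, P1=1, P2=9, P3=2, P4=14, P5=2)
step 7: fire T0:  (P0=4, P1=1, P2=9, P3=2, P4=14, P5=2) → (P0=4, P1=1, P2=10, P3=2, P4=16, P5=2)

(P0=4, P1=1, P2=10, P3=2, P4=16, P5=2)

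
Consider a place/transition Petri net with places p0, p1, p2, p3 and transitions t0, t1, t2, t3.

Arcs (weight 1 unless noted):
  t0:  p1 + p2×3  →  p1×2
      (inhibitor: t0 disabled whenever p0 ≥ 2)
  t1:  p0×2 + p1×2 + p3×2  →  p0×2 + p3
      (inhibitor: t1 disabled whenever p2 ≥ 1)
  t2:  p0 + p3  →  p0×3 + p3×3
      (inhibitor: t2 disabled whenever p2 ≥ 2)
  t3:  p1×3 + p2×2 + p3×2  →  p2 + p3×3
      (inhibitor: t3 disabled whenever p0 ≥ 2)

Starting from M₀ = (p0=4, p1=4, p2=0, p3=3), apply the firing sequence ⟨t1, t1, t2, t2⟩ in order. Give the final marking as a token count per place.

step 1: fire t1:  (p0=4, p1=4, p2=0, p3=3) → (p0=4, p1=2, p2=0, p3=2)
step 2: fire t1:  (p0=4, p1=2, p2=0, p3=2) → (p0=4, p1=0, p2=0, p3=1)
step 3: fire t2:  (p0=4, p1=0, p2=0, p3=1) → (p0=6, p1=0, p2=0, p3=3)
step 4: fire t2:  (p0=6, p1=0, p2=0, p3=3) → (p0=8, p1=0, p2=0, p3=5)

(p0=8, p1=0, p2=0, p3=5)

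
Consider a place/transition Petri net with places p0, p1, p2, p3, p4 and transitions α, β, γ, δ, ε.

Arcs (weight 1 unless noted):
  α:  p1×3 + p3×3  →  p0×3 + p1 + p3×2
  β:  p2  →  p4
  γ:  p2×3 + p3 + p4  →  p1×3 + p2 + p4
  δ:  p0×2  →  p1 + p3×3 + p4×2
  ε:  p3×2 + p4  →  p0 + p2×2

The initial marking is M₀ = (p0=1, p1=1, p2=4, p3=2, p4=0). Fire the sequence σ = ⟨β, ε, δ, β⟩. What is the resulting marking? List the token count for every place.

(p0=0, p1=2, p2=4, p3=3, p4=3)

step 1: fire β:  (p0=1, p1=1, p2=4, p3=2, p4=0) → (p0=1, p1=1, p2=3, p3=2, p4=1)
step 2: fire ε:  (p0=1, p1=1, p2=3, p3=2, p4=1) → (p0=2, p1=1, p2=5, p3=0, p4=0)
step 3: fire δ:  (p0=2, p1=1, p2=5, p3=0, p4=0) → (p0=0, p1=2, p2=5, p3=3, p4=2)
step 4: fire β:  (p0=0, p1=2, p2=5, p3=3, p4=2) → (p0=0, p1=2, p2=4, p3=3, p4=3)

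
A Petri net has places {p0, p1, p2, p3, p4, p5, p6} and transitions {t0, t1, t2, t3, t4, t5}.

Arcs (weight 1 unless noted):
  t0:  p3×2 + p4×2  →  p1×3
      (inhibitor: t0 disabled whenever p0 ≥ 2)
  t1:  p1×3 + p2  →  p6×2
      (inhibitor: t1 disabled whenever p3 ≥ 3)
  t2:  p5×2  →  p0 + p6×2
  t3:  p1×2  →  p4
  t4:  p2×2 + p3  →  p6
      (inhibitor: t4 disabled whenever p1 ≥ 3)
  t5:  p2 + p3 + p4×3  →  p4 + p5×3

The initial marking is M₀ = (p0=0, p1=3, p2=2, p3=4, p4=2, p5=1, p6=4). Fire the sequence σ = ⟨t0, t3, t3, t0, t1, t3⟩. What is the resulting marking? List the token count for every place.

step 1: fire t0:  (p0=0, p1=3, p2=2, p3=4, p4=2, p5=1, p6=4) → (p0=0, p1=6, p2=2, p3=2, p4=0, p5=1, p6=4)
step 2: fire t3:  (p0=0, p1=6, p2=2, p3=2, p4=0, p5=1, p6=4) → (p0=0, p1=4, p2=2, p3=2, p4=1, p5=1, p6=4)
step 3: fire t3:  (p0=0, p1=4, p2=2, p3=2, p4=1, p5=1, p6=4) → (p0=0, p1=2, p2=2, p3=2, p4=2, p5=1, p6=4)
step 4: fire t0:  (p0=0, p1=2, p2=2, p3=2, p4=2, p5=1, p6=4) → (p0=0, p1=5, p2=2, p3=0, p4=0, p5=1, p6=4)
step 5: fire t1:  (p0=0, p1=5, p2=2, p3=0, p4=0, p5=1, p6=4) → (p0=0, p1=2, p2=1, p3=0, p4=0, p5=1, p6=6)
step 6: fire t3:  (p0=0, p1=2, p2=1, p3=0, p4=0, p5=1, p6=6) → (p0=0, p1=0, p2=1, p3=0, p4=1, p5=1, p6=6)

(p0=0, p1=0, p2=1, p3=0, p4=1, p5=1, p6=6)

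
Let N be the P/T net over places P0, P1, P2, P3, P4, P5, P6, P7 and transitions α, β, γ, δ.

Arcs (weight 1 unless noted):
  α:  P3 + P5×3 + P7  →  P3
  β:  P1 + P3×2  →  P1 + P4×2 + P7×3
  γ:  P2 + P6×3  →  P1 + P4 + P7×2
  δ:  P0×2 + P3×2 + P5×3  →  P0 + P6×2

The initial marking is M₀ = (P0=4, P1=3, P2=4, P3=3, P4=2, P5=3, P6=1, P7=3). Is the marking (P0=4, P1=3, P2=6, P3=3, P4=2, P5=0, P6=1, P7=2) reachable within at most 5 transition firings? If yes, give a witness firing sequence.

depth 0: 1 marking
depth 1: 4 markings reached so far
depth 2: 6 markings reached so far
depth 3: 6 markings reached so far
(frontier empty at depth 3; search complete)
target is not among the 6 markings reachable within 5 steps

NO — not reachable within 5 firings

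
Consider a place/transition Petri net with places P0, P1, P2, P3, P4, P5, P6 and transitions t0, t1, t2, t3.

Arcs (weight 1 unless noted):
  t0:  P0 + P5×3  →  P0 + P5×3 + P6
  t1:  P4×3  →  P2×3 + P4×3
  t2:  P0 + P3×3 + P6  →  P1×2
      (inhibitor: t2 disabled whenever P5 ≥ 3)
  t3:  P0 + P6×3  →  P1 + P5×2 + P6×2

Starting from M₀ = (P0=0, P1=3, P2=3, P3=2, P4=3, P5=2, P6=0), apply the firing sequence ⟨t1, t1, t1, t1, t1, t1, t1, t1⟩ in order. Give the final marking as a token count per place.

(P0=0, P1=3, P2=27, P3=2, P4=3, P5=2, P6=0)

step 1: fire t1:  (P0=0, P1=3, P2=3, P3=2, P4=3, P5=2, P6=0) → (P0=0, P1=3, P2=6, P3=2, P4=3, P5=2, P6=0)
step 2: fire t1:  (P0=0, P1=3, P2=6, P3=2, P4=3, P5=2, P6=0) → (P0=0, P1=3, P2=9, P3=2, P4=3, P5=2, P6=0)
step 3: fire t1:  (P0=0, P1=3, P2=9, P3=2, P4=3, P5=2, P6=0) → (P0=0, P1=3, P2=12, P3=2, P4=3, P5=2, P6=0)
step 4: fire t1:  (P0=0, P1=3, P2=12, P3=2, P4=3, P5=2, P6=0) → (P0=0, P1=3, P2=15, P3=2, P4=3, P5=2, P6=0)
step 5: fire t1:  (P0=0, P1=3, P2=15, P3=2, P4=3, P5=2, P6=0) → (P0=0, P1=3, P2=18, P3=2, P4=3, P5=2, P6=0)
step 6: fire t1:  (P0=0, P1=3, P2=18, P3=2, P4=3, P5=2, P6=0) → (P0=0, P1=3, P2=21, P3=2, P4=3, P5=2, P6=0)
step 7: fire t1:  (P0=0, P1=3, P2=21, P3=2, P4=3, P5=2, P6=0) → (P0=0, P1=3, P2=24, P3=2, P4=3, P5=2, P6=0)
step 8: fire t1:  (P0=0, P1=3, P2=24, P3=2, P4=3, P5=2, P6=0) → (P0=0, P1=3, P2=27, P3=2, P4=3, P5=2, P6=0)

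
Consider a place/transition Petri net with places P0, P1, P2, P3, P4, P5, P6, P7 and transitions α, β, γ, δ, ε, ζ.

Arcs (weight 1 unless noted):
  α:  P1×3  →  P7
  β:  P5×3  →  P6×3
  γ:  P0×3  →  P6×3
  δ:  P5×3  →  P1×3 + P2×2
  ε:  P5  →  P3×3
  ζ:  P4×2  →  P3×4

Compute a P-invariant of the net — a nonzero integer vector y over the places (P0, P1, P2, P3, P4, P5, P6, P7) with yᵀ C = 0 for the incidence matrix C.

y = (P0:6, P1:0, P2:9, P3:2, P4:4, P5:6, P6:6, P7:0)

Incidence matrix C (rows=places, cols=transitions):
        α    β    γ    δ    ε    ζ
   P0   0    0   -3    0    0    0
   P1  -3    0    0    3    0    0
   P2   0    0    0    2    0    0
   P3   0    0    0    0    3    4
   P4   0    0    0    0    0   -2
   P5   0   -3    0   -3   -1    0
   P6   0    3    3    0    0    0
   P7   1    0    0    0    0    0

Candidate y = [6, 0, 9, 2, 4, 6, 6, 0]; check y·C column-wise:
  col α: 6·0 + 0·-3 + 9·0 + 2·0 + 4·0 + 6·0 + 6·0 + 0·1 = 0
  col β: 6·0 + 9·0 + 2·0 + 4·0 + 6·-3 + 6·3 = 0
  col γ: 6·-3 + 9·0 + 2·0 + 4·0 + 6·0 + 6·3 = 0
  col δ: 6·0 + 0·3 + 9·2 + 2·0 + 4·0 + 6·-3 + 6·0 = 0
  col ε: 6·0 + 9·0 + 2·3 + 4·0 + 6·-1 + 6·0 = 0
  col ζ: 6·0 + 9·0 + 2·4 + 4·-2 + 6·0 + 6·0 = 0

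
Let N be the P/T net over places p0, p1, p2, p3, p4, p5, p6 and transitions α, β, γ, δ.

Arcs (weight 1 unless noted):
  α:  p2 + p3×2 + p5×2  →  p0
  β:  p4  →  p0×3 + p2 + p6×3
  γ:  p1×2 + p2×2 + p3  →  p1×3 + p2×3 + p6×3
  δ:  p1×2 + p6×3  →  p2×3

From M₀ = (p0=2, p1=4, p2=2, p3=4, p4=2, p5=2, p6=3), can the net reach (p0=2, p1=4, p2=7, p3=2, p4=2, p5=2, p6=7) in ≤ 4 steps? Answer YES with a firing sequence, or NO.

depth 0: 1 marking
depth 1: 5 markings reached so far
depth 2: 13 markings reached so far
depth 3: 26 markings reached so far
depth 4: 42 markings reached so far
target is not among the 42 markings reachable within 4 steps

NO — not reachable within 4 firings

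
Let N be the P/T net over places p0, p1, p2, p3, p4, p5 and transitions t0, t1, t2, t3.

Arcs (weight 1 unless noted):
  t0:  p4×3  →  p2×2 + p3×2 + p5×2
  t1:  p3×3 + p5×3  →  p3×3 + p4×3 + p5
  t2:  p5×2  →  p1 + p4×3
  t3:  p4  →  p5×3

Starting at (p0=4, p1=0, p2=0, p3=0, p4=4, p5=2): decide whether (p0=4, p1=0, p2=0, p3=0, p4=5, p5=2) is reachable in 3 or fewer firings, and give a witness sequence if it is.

depth 0: 1 marking
depth 1: 4 markings reached so far
depth 2: 8 markings reached so far
depth 3: 14 markings reached so far
target is not among the 14 markings reachable within 3 steps

NO — not reachable within 3 firings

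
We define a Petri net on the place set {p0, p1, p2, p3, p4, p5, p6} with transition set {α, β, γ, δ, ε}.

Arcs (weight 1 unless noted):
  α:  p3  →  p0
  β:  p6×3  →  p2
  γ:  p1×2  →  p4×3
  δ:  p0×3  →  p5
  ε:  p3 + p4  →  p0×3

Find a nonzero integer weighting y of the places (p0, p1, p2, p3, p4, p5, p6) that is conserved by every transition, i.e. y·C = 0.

y = (p0:1, p1:3, p2:0, p3:1, p4:2, p5:3, p6:0)

Incidence matrix C (rows=places, cols=transitions):
        α    β    γ    δ    ε
   p0   1    0    0   -3    3
   p1   0    0   -2    0    0
   p2   0    1    0    0    0
   p3  -1    0    0    0   -1
   p4   0    0    3    0   -1
   p5   0    0    0    1    0
   p6   0   -3    0    0    0

Candidate y = [1, 3, 0, 1, 2, 3, 0]; check y·C column-wise:
  col α: 1·1 + 3·0 + 1·-1 + 2·0 + 3·0 = 0
  col β: 1·0 + 3·0 + 0·1 + 1·0 + 2·0 + 3·0 + 0·-3 = 0
  col γ: 1·0 + 3·-2 + 1·0 + 2·3 + 3·0 = 0
  col δ: 1·-3 + 3·0 + 1·0 + 2·0 + 3·1 = 0
  col ε: 1·3 + 3·0 + 1·-1 + 2·-1 + 3·0 = 0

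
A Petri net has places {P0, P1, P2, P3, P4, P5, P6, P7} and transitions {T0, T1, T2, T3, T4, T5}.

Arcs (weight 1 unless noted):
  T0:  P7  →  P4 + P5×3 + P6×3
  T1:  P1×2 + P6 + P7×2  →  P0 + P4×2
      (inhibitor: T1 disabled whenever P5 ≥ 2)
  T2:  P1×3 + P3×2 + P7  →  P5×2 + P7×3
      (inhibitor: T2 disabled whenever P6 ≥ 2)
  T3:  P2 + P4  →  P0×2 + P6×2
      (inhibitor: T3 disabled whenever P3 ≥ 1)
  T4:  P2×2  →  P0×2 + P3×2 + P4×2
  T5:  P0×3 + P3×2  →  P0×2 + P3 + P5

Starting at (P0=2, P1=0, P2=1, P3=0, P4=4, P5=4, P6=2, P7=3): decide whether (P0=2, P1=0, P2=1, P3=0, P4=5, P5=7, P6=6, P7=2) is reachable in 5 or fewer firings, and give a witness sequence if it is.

depth 0: 1 marking
depth 1: 3 markings reached so far
depth 2: 5 markings reached so far
depth 3: 7 markings reached so far
depth 4: 8 markings reached so far
depth 5: 8 markings reached so far
(frontier empty at depth 5; search complete)
target is not among the 8 markings reachable within 5 steps

NO — not reachable within 5 firings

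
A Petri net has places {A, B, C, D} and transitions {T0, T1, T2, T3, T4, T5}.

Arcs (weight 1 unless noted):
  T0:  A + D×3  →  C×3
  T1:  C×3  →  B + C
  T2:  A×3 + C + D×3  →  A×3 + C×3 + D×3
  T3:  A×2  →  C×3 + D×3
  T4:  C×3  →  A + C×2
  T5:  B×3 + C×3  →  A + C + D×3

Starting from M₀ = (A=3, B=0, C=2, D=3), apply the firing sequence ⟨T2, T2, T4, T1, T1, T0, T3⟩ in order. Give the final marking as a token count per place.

step 1: fire T2:  (A=3, B=0, C=2, D=3) → (A=3, B=0, C=4, D=3)
step 2: fire T2:  (A=3, B=0, C=4, D=3) → (A=3, B=0, C=6, D=3)
step 3: fire T4:  (A=3, B=0, C=6, D=3) → (A=4, B=0, C=5, D=3)
step 4: fire T1:  (A=4, B=0, C=5, D=3) → (A=4, B=1, C=3, D=3)
step 5: fire T1:  (A=4, B=1, C=3, D=3) → (A=4, B=2, C=1, D=3)
step 6: fire T0:  (A=4, B=2, C=1, D=3) → (A=3, B=2, C=4, D=0)
step 7: fire T3:  (A=3, B=2, C=4, D=0) → (A=1, B=2, C=7, D=3)

(A=1, B=2, C=7, D=3)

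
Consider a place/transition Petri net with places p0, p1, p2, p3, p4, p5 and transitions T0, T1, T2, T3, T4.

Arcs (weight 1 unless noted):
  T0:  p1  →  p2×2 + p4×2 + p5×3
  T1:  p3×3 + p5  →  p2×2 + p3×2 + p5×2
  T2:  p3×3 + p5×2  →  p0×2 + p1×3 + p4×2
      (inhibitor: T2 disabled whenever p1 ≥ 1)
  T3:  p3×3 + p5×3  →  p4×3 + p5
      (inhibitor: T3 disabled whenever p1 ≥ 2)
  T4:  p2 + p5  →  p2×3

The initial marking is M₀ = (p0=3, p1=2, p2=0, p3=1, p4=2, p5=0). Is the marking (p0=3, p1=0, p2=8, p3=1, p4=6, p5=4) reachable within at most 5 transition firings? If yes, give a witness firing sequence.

step 1: fire T0:  (p0=3, p1=2, p2=0, p3=1, p4=2, p5=0) → (p0=3, p1=1, p2=2, p3=1, p4=4, p5=3)
step 2: fire T0:  (p0=3, p1=1, p2=2, p3=1, p4=4, p5=3) → (p0=3, p1=0, p2=4, p3=1, p4=6, p5=6)
step 3: fire T4:  (p0=3, p1=0, p2=4, p3=1, p4=6, p5=6) → (p0=3, p1=0, p2=6, p3=1, p4=6, p5=5)
step 4: fire T4:  (p0=3, p1=0, p2=6, p3=1, p4=6, p5=5) → (p0=3, p1=0, p2=8, p3=1, p4=6, p5=4)

YES — reachable via ⟨T0, T0, T4, T4⟩ (4 firings)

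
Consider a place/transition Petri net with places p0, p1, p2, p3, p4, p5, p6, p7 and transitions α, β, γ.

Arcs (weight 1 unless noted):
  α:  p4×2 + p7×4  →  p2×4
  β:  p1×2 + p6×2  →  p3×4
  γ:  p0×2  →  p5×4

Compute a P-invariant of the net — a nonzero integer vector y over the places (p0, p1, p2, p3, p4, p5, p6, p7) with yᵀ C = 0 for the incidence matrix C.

y = (p0:0, p1:2, p2:0, p3:1, p4:0, p5:0, p6:0, p7:0)

Incidence matrix C (rows=places, cols=transitions):
        α    β    γ
   p0   0    0   -2
   p1   0   -2    0
   p2   4    0    0
   p3   0    4    0
   p4  -2    0    0
   p5   0    0    4
   p6   0   -2    0
   p7  -4    0    0

Candidate y = [0, 2, 0, 1, 0, 0, 0, 0]; check y·C column-wise:
  col α: 2·0 + 0·4 + 1·0 + 0·-2 + 0·-4 = 0
  col β: 2·-2 + 1·4 + 0·-2 = 0
  col γ: 0·-2 + 2·0 + 1·0 + 0·4 = 0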